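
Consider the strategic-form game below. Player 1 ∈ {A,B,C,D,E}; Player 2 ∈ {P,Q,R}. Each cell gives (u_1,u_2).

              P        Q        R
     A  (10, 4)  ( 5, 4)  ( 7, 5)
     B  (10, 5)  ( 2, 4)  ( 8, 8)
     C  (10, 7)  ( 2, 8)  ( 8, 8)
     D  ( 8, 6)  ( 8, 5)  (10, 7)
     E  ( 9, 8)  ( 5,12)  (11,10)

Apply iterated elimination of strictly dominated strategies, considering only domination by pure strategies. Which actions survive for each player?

IESDS → P1:{D,E} P2:{Q,R}

P2 drop P (R beats it: A:5>4 B:8>5 C:8>7 D:7>6 E:10>8)
P1 drop A (D beats it: Q:8>5 R:10>7)
P1 drop B (D beats it: Q:8>2 R:10>8)
P1 drop C (D beats it: Q:8>2 R:10>8)
P1→{D,E} P2→{Q,R}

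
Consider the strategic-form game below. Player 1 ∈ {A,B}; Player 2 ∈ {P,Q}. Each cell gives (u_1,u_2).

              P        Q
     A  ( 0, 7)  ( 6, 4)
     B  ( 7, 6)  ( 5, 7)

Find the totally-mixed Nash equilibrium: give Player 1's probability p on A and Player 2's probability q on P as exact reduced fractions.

P1 indiff ⇒ q·0+(1-q)·6 = q·7+(1-q)·5 ⇒ q(-7) = (1-q)(-1) ⇒ q = 1/8
P2 indiff ⇒ p·7+(1-p)·6 = p·4+(1-p)·7 ⇒ p(3) = (1-p)(1) ⇒ p = 1/4

(p,q) = (1/4, 1/8)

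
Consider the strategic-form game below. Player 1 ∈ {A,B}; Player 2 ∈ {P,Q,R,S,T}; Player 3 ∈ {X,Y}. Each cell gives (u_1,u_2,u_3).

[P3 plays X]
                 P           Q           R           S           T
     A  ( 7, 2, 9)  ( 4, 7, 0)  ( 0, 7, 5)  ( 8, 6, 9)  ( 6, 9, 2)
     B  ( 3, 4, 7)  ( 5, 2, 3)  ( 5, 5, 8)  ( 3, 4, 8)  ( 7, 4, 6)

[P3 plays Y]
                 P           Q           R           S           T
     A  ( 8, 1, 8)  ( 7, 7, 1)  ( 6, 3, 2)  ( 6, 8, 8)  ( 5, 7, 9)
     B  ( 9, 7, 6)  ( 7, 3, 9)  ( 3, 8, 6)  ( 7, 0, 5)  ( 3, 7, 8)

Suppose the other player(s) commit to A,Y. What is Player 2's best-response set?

argmax u_2 = {S}

u_2(P vs A,Y) = 1
u_2(Q vs A,Y) = 7
u_2(R vs A,Y) = 3
u_2(S vs A,Y) = 8
u_2(T vs A,Y) = 7
max payoff 8 at {S}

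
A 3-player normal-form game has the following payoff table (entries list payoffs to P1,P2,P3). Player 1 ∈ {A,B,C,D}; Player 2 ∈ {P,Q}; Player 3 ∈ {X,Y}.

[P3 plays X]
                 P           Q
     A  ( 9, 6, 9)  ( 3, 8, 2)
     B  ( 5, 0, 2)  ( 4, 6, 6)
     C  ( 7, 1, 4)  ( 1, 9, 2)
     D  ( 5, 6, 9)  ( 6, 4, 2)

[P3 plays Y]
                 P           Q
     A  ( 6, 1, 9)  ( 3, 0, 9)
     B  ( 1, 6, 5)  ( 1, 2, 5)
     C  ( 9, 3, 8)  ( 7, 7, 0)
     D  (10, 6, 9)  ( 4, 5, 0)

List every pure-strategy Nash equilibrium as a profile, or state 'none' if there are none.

(A,P,X): not NE [P2→Q gives 8>6]
(A,P,Y): not NE [P1→D gives 10>6]
(A,Q,X): not NE [P1→D gives 6>3; P3→Y gives 9>2]
(A,Q,Y): not NE [P1→C gives 7>3; P2→P gives 1>0]
(B,P,X): not NE [P1→A gives 9>5; P2→Q gives 6>0; P3→Y gives 5>2]
(B,P,Y): not NE [P1→D gives 10>1]
(B,Q,X): not NE [P1→D gives 6>4]
(B,Q,Y): not NE [P1→C gives 7>1; P2→P gives 6>2; P3→X gives 6>5]
(C,P,X): not NE [P1→A gives 9>7; P2→Q gives 9>1; P3→Y gives 8>4]
(C,P,Y): not NE [P1→D gives 10>9; P2→Q gives 7>3]
(C,Q,X): not NE [P1→D gives 6>1]
(C,Q,Y): not NE [P3→X gives 2>0]
(D,P,X): not NE [P1→A gives 9>5]
(D,P,Y): NE
(D,Q,X): not NE [P2→P gives 6>4]
(D,Q,Y): not NE [P1→C gives 7>4; P2→P gives 6>5; P3→X gives 2>0]

Nash profiles: (D,P,Y)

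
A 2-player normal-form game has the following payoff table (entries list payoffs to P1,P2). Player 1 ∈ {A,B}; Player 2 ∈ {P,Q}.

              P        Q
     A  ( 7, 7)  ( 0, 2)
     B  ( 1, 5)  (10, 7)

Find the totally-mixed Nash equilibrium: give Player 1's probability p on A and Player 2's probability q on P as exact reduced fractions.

(p,q) = (2/7, 5/8)

P1 indiff ⇒ q·7+(1-q)·0 = q·1+(1-q)·10 ⇒ q(6) = (1-q)(10) ⇒ q = 5/8
P2 indiff ⇒ p·7+(1-p)·5 = p·2+(1-p)·7 ⇒ p(5) = (1-p)(2) ⇒ p = 2/7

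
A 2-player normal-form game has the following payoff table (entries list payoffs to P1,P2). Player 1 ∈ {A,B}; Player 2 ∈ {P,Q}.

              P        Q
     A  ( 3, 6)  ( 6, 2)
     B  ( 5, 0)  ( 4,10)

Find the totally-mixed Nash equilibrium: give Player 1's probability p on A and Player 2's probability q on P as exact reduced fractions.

P1 indiff ⇒ q·3+(1-q)·6 = q·5+(1-q)·4 ⇒ q(-2) = (1-q)(-2) ⇒ q = 1/2
P2 indiff ⇒ p·6+(1-p)·0 = p·2+(1-p)·10 ⇒ p(4) = (1-p)(10) ⇒ p = 5/7

P1 mixes 5/7 on A; P2 mixes 1/2 on P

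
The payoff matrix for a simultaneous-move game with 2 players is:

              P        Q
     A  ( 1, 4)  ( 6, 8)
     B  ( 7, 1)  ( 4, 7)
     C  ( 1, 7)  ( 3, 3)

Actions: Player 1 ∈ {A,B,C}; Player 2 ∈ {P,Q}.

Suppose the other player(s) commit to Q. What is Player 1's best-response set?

u_1(A vs Q) = 6
u_1(B vs Q) = 4
u_1(C vs Q) = 3
max payoff 6 at {A}

argmax u_1 = {A}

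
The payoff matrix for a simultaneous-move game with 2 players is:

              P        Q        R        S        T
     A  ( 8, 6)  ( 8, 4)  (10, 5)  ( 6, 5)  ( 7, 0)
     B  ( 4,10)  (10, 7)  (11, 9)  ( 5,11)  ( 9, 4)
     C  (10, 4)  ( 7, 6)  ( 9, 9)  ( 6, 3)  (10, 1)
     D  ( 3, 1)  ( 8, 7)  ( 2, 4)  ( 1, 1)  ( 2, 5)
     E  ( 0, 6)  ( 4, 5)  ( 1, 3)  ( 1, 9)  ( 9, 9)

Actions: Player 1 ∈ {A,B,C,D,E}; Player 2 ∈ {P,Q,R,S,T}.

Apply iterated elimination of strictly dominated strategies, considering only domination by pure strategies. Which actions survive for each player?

P1 drop D (B beats it: P:4>3 Q:10>8 R:11>2 S:5>1 T:9>2)
P1 drop E (C beats it: P:10>0 Q:7>4 R:9>1 S:6>1 T:10>9)
P2 drop Q (R beats it: A:5>4 B:9>7 C:9>6)
P2 drop T (P beats it: A:6>0 B:10>4 C:4>1)
P1→{A,B,C} P2→{P,R,S}

Survivors P1:{A,B,C} P2:{P,R,S}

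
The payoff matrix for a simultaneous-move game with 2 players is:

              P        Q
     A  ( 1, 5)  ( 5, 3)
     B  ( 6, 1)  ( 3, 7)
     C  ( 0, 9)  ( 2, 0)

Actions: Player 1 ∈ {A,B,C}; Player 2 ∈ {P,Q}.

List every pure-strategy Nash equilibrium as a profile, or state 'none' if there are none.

(A,P): not NE [P1→B gives 6>1]
(A,Q): not NE [P2→P gives 5>3]
(B,P): not NE [P2→Q gives 7>1]
(B,Q): not NE [P1→A gives 5>3]
(C,P): not NE [P1→B gives 6>0]
(C,Q): not NE [P1→A gives 5>2; P2→P gives 9>0]

Equilibria: none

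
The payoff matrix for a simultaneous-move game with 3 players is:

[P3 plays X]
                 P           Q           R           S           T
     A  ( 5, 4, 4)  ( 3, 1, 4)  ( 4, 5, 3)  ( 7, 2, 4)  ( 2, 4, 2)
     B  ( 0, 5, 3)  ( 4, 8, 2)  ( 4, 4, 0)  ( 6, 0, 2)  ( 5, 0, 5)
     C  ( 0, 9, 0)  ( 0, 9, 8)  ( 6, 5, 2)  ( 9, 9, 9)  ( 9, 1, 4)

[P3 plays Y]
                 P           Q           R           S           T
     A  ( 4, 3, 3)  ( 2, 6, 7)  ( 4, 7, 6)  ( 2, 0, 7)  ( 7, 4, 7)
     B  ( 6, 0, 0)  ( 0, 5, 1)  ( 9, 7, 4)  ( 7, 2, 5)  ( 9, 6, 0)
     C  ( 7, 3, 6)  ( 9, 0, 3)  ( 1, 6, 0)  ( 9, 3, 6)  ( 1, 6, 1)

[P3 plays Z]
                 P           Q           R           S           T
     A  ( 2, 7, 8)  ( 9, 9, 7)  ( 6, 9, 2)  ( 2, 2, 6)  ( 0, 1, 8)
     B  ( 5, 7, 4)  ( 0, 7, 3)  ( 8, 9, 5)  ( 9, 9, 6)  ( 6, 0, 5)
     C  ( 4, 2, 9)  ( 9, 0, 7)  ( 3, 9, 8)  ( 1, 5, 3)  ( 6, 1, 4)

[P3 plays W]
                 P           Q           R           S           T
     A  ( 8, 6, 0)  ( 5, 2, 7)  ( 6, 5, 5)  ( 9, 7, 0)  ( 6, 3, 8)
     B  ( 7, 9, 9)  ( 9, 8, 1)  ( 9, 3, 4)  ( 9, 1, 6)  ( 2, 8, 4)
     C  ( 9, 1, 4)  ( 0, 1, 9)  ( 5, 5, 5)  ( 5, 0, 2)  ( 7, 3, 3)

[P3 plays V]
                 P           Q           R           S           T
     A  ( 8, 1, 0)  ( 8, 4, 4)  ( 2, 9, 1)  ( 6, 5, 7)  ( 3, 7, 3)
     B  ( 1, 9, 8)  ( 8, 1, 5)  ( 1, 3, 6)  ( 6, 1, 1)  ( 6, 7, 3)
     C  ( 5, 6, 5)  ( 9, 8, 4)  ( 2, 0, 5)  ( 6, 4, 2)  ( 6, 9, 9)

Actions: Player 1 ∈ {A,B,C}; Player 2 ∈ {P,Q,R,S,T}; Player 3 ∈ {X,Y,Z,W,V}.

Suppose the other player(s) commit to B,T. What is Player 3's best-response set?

BR_3 = {X,Z}

u_3(X vs B,T) = 5
u_3(Y vs B,T) = 0
u_3(Z vs B,T) = 5
u_3(W vs B,T) = 4
u_3(V vs B,T) = 3
max payoff 5 at {X,Z}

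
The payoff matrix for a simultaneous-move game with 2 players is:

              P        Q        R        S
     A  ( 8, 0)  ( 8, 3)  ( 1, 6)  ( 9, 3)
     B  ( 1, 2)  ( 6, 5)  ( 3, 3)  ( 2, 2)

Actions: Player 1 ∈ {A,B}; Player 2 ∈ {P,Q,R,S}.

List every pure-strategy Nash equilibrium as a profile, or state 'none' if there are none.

No pure NE.

(A,P): not NE [P2→R gives 6>0]
(A,Q): not NE [P2→R gives 6>3]
(A,R): not NE [P1→B gives 3>1]
(A,S): not NE [P2→R gives 6>3]
(B,P): not NE [P1→A gives 8>1; P2→Q gives 5>2]
(B,Q): not NE [P1→A gives 8>6]
(B,R): not NE [P2→Q gives 5>3]
(B,S): not NE [P1→A gives 9>2; P2→Q gives 5>2]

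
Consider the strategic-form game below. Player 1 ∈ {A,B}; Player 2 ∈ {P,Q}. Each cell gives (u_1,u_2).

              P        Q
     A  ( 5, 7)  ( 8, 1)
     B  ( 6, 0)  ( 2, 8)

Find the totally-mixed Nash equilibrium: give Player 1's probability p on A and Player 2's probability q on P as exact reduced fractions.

P1 mixes 4/7 on A; P2 mixes 6/7 on P

P1 indiff ⇒ q·5+(1-q)·8 = q·6+(1-q)·2 ⇒ q(-1) = (1-q)(-6) ⇒ q = 6/7
P2 indiff ⇒ p·7+(1-p)·0 = p·1+(1-p)·8 ⇒ p(6) = (1-p)(8) ⇒ p = 4/7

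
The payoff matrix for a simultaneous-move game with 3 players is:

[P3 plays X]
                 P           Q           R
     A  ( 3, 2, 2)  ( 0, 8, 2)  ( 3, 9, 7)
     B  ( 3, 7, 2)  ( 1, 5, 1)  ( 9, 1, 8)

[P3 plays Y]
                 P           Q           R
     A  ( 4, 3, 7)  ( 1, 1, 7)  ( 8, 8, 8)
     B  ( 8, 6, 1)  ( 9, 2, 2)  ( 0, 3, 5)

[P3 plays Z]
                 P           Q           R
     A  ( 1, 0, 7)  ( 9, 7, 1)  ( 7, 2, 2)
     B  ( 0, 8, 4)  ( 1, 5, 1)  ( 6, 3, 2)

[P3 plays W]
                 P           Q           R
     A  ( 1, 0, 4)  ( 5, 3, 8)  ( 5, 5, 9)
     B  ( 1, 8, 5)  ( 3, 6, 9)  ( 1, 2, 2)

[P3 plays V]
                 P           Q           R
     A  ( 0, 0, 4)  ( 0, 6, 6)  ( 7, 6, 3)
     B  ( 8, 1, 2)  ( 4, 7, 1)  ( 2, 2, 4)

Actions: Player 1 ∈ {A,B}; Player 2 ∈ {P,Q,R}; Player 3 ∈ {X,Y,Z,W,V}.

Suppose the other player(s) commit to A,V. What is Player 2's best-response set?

u_2(P vs A,V) = 0
u_2(Q vs A,V) = 6
u_2(R vs A,V) = 6
max payoff 6 at {Q,R}

argmax u_2 = {Q,R}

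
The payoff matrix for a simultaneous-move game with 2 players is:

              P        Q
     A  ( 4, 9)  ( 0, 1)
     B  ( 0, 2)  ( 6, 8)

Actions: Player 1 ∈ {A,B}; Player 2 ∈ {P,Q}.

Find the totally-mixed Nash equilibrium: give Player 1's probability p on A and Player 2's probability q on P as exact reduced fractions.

P1 indiff ⇒ q·4+(1-q)·0 = q·0+(1-q)·6 ⇒ q(4) = (1-q)(6) ⇒ q = 3/5
P2 indiff ⇒ p·9+(1-p)·2 = p·1+(1-p)·8 ⇒ p(8) = (1-p)(6) ⇒ p = 3/7

p=3/7, q=3/5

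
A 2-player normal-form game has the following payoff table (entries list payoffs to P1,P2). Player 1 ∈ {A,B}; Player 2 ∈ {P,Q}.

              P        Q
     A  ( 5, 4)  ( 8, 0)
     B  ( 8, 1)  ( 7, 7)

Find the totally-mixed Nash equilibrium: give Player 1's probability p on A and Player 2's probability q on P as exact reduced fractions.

P1 indiff ⇒ q·5+(1-q)·8 = q·8+(1-q)·7 ⇒ q(-3) = (1-q)(-1) ⇒ q = 1/4
P2 indiff ⇒ p·4+(1-p)·1 = p·0+(1-p)·7 ⇒ p(4) = (1-p)(6) ⇒ p = 3/5

(p,q) = (3/5, 1/4)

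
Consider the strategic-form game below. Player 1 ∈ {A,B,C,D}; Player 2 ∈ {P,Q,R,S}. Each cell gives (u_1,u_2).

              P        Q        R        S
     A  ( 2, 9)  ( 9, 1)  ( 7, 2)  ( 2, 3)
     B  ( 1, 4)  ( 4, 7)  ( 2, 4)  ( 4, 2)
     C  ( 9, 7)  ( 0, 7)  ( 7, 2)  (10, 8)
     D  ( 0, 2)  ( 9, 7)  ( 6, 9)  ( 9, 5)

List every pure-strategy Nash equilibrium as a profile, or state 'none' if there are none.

(A,P): not NE [P1→C gives 9>2]
(A,Q): not NE [P2→P gives 9>1]
(A,R): not NE [P2→P gives 9>2]
(A,S): not NE [P1→C gives 10>2; P2→P gives 9>3]
(B,P): not NE [P1→C gives 9>1; P2→Q gives 7>4]
(B,Q): not NE [P1→D gives 9>4]
(B,R): not NE [P1→C gives 7>2; P2→Q gives 7>4]
(B,S): not NE [P1→C gives 10>4; P2→Q gives 7>2]
(C,P): not NE [P2→S gives 8>7]
(C,Q): not NE [P1→D gives 9>0; P2→S gives 8>7]
(C,R): not NE [P2→S gives 8>2]
(C,S): NE
(D,P): not NE [P1→C gives 9>0; P2→R gives 9>2]
(D,Q): not NE [P2→R gives 9>7]
(D,R): not NE [P1→C gives 7>6]
(D,S): not NE [P1→C gives 10>9; P2→R gives 9>5]

NE set: (C,S)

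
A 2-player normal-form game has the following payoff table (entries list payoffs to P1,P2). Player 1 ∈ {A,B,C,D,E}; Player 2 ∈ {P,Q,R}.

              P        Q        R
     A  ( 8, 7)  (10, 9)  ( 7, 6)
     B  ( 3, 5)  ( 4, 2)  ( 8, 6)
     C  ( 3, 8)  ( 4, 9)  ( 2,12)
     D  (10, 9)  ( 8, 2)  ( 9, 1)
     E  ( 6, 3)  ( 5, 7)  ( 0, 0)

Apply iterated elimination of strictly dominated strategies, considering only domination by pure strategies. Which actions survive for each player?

P1 drop B (D beats it: P:10>3 Q:8>4 R:9>8)
P1 drop C (A beats it: P:8>3 Q:10>4 R:7>2)
P1 drop E (A beats it: P:8>6 Q:10>5 R:7>0)
P2 drop R (P beats it: A:7>6 D:9>1)
P1→{A,D} P2→{P,Q}

Survivors P1:{A,D} P2:{P,Q}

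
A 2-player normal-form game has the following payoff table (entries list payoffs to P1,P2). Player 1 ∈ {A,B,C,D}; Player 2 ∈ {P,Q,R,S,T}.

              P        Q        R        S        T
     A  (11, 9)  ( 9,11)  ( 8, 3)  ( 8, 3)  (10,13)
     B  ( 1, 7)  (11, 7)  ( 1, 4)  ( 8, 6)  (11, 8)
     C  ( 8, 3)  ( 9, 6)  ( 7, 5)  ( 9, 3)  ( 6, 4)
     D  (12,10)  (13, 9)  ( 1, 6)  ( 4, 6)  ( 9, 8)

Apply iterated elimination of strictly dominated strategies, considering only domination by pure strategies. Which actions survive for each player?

Remaining: P1:{A,B,D} P2:{P,Q,T}

P2 drop R (Q beats it: A:11>3 B:7>4 C:6>5 D:9>6)
P2 drop S (Q beats it: A:11>3 B:7>6 C:6>3 D:9>6)
P1 drop C (D beats it: P:12>8 Q:13>9 T:9>6)
P1→{A,B,D} P2→{P,Q,T}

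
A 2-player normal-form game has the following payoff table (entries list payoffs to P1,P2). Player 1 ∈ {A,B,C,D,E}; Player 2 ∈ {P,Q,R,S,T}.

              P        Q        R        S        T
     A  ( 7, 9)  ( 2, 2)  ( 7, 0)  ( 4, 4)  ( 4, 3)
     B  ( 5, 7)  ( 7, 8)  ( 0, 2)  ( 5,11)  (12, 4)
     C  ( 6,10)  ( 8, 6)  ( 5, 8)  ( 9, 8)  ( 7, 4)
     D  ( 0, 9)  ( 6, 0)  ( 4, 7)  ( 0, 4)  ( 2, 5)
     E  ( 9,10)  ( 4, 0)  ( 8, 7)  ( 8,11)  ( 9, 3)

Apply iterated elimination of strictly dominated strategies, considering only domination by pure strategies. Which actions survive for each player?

P1 drop A (E beats it: P:9>7 Q:4>2 R:8>7 S:8>4 T:9>4)
P1 drop D (C beats it: P:6>0 Q:8>6 R:5>4 S:9>0 T:7>2)
P2 drop Q (S beats it: B:11>8 C:8>6 E:11>0)
P2 drop R (P beats it: B:7>2 C:10>8 E:10>7)
P2 drop T (P beats it: B:7>4 C:10>4 E:10>3)
P1 drop B (C beats it: P:6>5 S:9>5)
P1→{C,E} P2→{P,S}

Survivors P1:{C,E} P2:{P,S}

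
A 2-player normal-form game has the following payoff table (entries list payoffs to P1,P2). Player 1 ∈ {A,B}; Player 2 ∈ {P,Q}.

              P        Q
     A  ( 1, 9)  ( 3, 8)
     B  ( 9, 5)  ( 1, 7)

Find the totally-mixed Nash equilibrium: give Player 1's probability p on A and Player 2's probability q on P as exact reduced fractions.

P1 mixes 2/3 on A; P2 mixes 1/5 on P

P1 indiff ⇒ q·1+(1-q)·3 = q·9+(1-q)·1 ⇒ q(-8) = (1-q)(-2) ⇒ q = 1/5
P2 indiff ⇒ p·9+(1-p)·5 = p·8+(1-p)·7 ⇒ p(1) = (1-p)(2) ⇒ p = 2/3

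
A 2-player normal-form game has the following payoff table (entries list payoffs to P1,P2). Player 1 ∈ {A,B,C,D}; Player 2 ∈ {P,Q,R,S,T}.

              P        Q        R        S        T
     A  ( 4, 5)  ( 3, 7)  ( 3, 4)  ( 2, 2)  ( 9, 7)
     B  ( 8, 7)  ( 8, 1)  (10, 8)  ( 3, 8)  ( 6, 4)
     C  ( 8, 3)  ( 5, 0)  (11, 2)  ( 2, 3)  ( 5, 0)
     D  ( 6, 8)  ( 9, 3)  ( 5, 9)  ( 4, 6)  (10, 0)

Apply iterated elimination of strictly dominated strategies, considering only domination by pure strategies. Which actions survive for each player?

P1 drop A (D beats it: P:6>4 Q:9>3 R:5>3 S:4>2 T:10>9)
P2 drop Q (P beats it: B:7>1 C:3>0 D:8>3)
P2 drop T (P beats it: B:7>4 C:3>0 D:8>0)
P1→{B,C,D} P2→{P,R,S}

IESDS → P1:{B,C,D} P2:{P,R,S}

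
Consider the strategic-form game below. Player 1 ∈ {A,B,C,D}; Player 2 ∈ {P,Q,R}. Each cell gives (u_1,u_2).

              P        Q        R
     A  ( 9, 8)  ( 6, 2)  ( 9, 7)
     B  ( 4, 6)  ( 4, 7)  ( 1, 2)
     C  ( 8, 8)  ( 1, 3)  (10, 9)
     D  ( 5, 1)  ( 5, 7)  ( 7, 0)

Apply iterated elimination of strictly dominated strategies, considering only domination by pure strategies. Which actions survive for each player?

P1 drop B (A beats it: P:9>4 Q:6>4 R:9>1)
P1 drop D (A beats it: P:9>5 Q:6>5 R:9>7)
P2 drop Q (P beats it: A:8>2 C:8>3)
P1→{A,C} P2→{P,R}

Survivors P1:{A,C} P2:{P,R}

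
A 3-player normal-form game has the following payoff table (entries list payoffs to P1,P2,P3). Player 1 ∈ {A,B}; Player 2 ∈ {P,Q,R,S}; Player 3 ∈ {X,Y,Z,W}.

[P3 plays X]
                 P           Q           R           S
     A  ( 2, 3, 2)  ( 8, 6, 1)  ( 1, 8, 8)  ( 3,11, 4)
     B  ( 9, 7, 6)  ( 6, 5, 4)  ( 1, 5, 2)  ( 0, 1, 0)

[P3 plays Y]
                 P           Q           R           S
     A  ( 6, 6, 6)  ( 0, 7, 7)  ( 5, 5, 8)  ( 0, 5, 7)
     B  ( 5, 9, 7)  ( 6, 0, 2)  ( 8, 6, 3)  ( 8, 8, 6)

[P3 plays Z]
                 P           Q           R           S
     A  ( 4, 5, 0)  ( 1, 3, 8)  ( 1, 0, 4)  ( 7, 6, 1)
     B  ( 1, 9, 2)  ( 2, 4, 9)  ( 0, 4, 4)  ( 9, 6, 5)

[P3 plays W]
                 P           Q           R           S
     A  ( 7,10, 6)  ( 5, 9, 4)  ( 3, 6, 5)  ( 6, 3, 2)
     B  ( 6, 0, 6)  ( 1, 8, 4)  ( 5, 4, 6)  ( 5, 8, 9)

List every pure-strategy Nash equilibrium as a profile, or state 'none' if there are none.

NE set: (A,P,W)

(A,P,X): not NE [P1→B gives 9>2; P2→S gives 11>3; P3→W gives 6>2]
(A,P,Y): not NE [P2→Q gives 7>6]
(A,P,Z): not NE [P2→S gives 6>5; P3→W gives 6>0]
(A,P,W): NE
(A,Q,X): not NE [P2→S gives 11>6; P3→Z gives 8>1]
(A,Q,Y): not NE [P1→B gives 6>0; P3→Z gives 8>7]
(A,Q,Z): not NE [P1→B gives 2>1; P2→S gives 6>3]
(A,Q,W): not NE [P2→P gives 10>9; P3→Z gives 8>4]
(A,R,X): not NE [P2→S gives 11>8]
(A,R,Y): not NE [P1→B gives 8>5; P2→Q gives 7>5]
(A,R,Z): not NE [P2→S gives 6>0; P3→Y gives 8>4]
(A,R,W): not NE [P1→B gives 5>3; P2→P gives 10>6; P3→Y gives 8>5]
(A,S,X): not NE [P3→Y gives 7>4]
(A,S,Y): not NE [P1→B gives 8>0; P2→Q gives 7>5]
(A,S,Z): not NE [P1→B gives 9>7; P3→Y gives 7>1]
(A,S,W): not NE [P2→P gives 10>3; P3→Y gives 7>2]
(B,P,X): not NE [P3→Y gives 7>6]
(B,P,Y): not NE [P1→A gives 6>5]
(B,P,Z): not NE [P1→A gives 4>1; P3→Y gives 7>2]
(B,P,W): not NE [P1→A gives 7>6; P2→S gives 8>0; P3→Y gives 7>6]
(B,Q,X): not NE [P1→A gives 8>6; P2→P gives 7>5; P3→Z gives 9>4]
(B,Q,Y): not NE [P2→P gives 9>0; P3→Z gives 9>2]
(B,Q,Z): not NE [P2→P gives 9>4]
(B,Q,W): not NE [P1→A gives 5>1; P3→Z gives 9>4]
(B,R,X): not NE [P2→P gives 7>5; P3→W gives 6>2]
(B,R,Y): not NE [P2→P gives 9>6; P3→W gives 6>3]
(B,R,Z): not NE [P1→A gives 1>0; P2→P gives 9>4; P3→W gives 6>4]
(B,R,W): not NE [P2→S gives 8>4]
(B,S,X): not NE [P1→A gives 3>0; P2→P gives 7>1; P3→W gives 9>0]
(B,S,Y): not NE [P2→P gives 9>8; P3→W gives 9>6]
(B,S,Z): not NE [P2→P gives 9>6; P3→W gives 9>5]
(B,S,W): not NE [P1→A gives 6>5]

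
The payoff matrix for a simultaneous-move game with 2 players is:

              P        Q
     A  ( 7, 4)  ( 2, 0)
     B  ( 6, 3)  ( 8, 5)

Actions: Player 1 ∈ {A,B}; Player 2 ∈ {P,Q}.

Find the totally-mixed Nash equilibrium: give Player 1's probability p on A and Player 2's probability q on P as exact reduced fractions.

P1 mixes 1/3 on A; P2 mixes 6/7 on P

P1 indiff ⇒ q·7+(1-q)·2 = q·6+(1-q)·8 ⇒ q(1) = (1-q)(6) ⇒ q = 6/7
P2 indiff ⇒ p·4+(1-p)·3 = p·0+(1-p)·5 ⇒ p(4) = (1-p)(2) ⇒ p = 1/3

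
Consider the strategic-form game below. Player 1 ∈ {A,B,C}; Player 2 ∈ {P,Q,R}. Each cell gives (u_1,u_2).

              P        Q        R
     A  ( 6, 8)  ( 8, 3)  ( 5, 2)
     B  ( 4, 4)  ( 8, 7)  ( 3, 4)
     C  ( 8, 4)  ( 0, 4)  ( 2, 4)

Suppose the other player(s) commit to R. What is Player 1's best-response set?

u_1(A vs R) = 5
u_1(B vs R) = 3
u_1(C vs R) = 2
max payoff 5 at {A}

BR_1 = {A}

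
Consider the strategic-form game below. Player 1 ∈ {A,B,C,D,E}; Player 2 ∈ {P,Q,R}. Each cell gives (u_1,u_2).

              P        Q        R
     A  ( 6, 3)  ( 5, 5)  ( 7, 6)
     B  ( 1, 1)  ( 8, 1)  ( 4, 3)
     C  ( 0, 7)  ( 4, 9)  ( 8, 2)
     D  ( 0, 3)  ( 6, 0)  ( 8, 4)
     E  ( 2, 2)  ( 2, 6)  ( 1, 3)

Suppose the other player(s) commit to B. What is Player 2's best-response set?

BR_2 = {R}

u_2(P vs B) = 1
u_2(Q vs B) = 1
u_2(R vs B) = 3
max payoff 3 at {R}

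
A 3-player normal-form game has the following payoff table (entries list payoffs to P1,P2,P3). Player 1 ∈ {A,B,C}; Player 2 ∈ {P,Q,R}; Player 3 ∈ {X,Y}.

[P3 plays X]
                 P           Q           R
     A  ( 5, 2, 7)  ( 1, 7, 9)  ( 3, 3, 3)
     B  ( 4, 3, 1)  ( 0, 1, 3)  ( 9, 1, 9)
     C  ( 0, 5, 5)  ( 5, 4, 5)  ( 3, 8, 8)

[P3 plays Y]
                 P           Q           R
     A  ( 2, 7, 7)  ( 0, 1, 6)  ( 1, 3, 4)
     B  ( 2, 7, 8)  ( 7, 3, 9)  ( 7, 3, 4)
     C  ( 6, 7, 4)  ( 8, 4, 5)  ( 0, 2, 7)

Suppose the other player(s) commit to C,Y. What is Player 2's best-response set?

BR_2 = {P}

u_2(P vs C,Y) = 7
u_2(Q vs C,Y) = 4
u_2(R vs C,Y) = 2
max payoff 7 at {P}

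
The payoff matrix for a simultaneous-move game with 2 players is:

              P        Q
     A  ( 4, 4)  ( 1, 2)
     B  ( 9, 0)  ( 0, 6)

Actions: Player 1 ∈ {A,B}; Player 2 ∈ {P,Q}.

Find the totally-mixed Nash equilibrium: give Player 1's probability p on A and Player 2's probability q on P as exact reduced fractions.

P1 mixes 3/4 on A; P2 mixes 1/6 on P

P1 indiff ⇒ q·4+(1-q)·1 = q·9+(1-q)·0 ⇒ q(-5) = (1-q)(-1) ⇒ q = 1/6
P2 indiff ⇒ p·4+(1-p)·0 = p·2+(1-p)·6 ⇒ p(2) = (1-p)(6) ⇒ p = 3/4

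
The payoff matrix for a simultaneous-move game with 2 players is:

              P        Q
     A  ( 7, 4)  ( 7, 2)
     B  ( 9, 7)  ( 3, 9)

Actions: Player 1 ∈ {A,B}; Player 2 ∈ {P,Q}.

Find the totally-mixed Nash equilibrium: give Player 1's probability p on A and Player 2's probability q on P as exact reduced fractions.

p=1/2, q=2/3

P1 indiff ⇒ q·7+(1-q)·7 = q·9+(1-q)·3 ⇒ q(-2) = (1-q)(-4) ⇒ q = 2/3
P2 indiff ⇒ p·4+(1-p)·7 = p·2+(1-p)·9 ⇒ p(2) = (1-p)(2) ⇒ p = 1/2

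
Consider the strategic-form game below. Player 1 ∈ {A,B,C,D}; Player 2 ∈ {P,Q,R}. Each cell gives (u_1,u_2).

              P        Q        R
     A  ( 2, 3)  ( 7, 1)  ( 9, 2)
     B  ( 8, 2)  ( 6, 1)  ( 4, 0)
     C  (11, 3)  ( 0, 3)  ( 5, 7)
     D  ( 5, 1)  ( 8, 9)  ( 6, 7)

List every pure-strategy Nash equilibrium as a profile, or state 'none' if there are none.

(A,P): not NE [P1→C gives 11>2]
(A,Q): not NE [P1→D gives 8>7; P2→P gives 3>1]
(A,R): not NE [P2→P gives 3>2]
(B,P): not NE [P1→C gives 11>8]
(B,Q): not NE [P1→D gives 8>6; P2→P gives 2>1]
(B,R): not NE [P1→A gives 9>4; P2→P gives 2>0]
(C,P): not NE [P2→R gives 7>3]
(C,Q): not NE [P1→D gives 8>0; P2→R gives 7>3]
(C,R): not NE [P1→A gives 9>5]
(D,P): not NE [P1→C gives 11>5; P2→Q gives 9>1]
(D,Q): NE
(D,R): not NE [P1→A gives 9>6; P2→Q gives 9>7]

PSNE = {(D,Q)}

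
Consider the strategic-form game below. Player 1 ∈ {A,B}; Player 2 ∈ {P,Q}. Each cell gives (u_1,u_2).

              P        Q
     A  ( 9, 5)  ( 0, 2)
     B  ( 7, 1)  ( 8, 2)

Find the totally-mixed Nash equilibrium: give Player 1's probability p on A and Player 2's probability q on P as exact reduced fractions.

P1 mixes 1/4 on A; P2 mixes 4/5 on P

P1 indiff ⇒ q·9+(1-q)·0 = q·7+(1-q)·8 ⇒ q(2) = (1-q)(8) ⇒ q = 4/5
P2 indiff ⇒ p·5+(1-p)·1 = p·2+(1-p)·2 ⇒ p(3) = (1-p)(1) ⇒ p = 1/4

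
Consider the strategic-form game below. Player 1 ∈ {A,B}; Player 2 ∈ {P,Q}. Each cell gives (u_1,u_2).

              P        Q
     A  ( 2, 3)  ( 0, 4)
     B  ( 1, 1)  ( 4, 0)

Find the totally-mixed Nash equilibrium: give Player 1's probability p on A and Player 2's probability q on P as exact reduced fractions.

P1 indiff ⇒ q·2+(1-q)·0 = q·1+(1-q)·4 ⇒ q(1) = (1-q)(4) ⇒ q = 4/5
P2 indiff ⇒ p·3+(1-p)·1 = p·4+(1-p)·0 ⇒ p(-1) = (1-p)(-1) ⇒ p = 1/2

(p,q) = (1/2, 4/5)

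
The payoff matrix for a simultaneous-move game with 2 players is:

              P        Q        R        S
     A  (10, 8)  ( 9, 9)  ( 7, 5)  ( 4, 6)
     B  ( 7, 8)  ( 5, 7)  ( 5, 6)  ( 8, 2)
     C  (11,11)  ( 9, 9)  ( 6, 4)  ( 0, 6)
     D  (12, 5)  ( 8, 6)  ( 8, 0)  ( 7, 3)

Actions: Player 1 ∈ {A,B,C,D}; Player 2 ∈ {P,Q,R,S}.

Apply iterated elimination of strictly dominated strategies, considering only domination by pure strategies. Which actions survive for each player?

P2 drop R (P beats it: A:8>5 B:8>6 C:11>4 D:5>0)
P2 drop S (P beats it: A:8>6 B:8>2 C:11>6 D:5>3)
P1 drop B (A beats it: P:10>7 Q:9>5)
P1→{A,C,D} P2→{P,Q}

Remaining: P1:{A,C,D} P2:{P,Q}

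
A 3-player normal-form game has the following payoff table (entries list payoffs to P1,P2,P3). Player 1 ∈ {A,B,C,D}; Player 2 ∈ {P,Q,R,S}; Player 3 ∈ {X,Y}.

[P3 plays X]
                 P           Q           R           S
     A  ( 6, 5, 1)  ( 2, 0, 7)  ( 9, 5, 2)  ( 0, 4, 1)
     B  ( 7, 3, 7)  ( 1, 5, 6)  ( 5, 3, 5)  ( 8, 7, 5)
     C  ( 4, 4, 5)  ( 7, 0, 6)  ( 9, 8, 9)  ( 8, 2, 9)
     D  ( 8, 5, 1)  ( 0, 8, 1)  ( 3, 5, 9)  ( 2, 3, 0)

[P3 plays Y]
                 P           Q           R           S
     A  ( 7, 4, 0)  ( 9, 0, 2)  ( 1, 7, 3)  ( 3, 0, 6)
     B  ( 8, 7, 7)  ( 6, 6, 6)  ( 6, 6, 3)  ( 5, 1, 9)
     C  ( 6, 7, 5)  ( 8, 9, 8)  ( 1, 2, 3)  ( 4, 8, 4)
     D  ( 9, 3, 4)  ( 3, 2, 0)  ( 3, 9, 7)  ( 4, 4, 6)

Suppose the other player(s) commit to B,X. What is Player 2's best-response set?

P2 best: {S}

u_2(P vs B,X) = 3
u_2(Q vs B,X) = 5
u_2(R vs B,X) = 3
u_2(S vs B,X) = 7
max payoff 7 at {S}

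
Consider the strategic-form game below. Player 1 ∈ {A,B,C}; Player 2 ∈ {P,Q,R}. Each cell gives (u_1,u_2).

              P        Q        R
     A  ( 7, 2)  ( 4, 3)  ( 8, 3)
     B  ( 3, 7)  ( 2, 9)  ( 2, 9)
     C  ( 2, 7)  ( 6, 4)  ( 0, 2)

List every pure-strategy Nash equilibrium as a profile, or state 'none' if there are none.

PSNE = {(A,R)}

(A,P): not NE [P2→R gives 3>2]
(A,Q): not NE [P1→C gives 6>4]
(A,R): NE
(B,P): not NE [P1→A gives 7>3; P2→R gives 9>7]
(B,Q): not NE [P1→C gives 6>2]
(B,R): not NE [P1→A gives 8>2]
(C,P): not NE [P1→A gives 7>2]
(C,Q): not NE [P2→P gives 7>4]
(C,R): not NE [P1→A gives 8>0; P2→P gives 7>2]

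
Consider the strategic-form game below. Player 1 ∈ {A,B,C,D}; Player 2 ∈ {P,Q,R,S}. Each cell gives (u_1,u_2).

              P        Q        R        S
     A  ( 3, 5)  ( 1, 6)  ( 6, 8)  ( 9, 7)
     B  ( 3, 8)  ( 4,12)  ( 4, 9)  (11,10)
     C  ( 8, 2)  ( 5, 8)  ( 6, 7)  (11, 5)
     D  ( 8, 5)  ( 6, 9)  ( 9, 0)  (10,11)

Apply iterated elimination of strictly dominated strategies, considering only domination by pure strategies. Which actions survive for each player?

P1 drop A (D beats it: P:8>3 Q:6>1 R:9>6 S:10>9)
P2 drop P (Q beats it: B:12>8 C:8>2 D:9>5)
P2 drop R (Q beats it: B:12>9 C:8>7 D:9>0)
P1→{B,C,D} P2→{Q,S}

IESDS → P1:{B,C,D} P2:{Q,S}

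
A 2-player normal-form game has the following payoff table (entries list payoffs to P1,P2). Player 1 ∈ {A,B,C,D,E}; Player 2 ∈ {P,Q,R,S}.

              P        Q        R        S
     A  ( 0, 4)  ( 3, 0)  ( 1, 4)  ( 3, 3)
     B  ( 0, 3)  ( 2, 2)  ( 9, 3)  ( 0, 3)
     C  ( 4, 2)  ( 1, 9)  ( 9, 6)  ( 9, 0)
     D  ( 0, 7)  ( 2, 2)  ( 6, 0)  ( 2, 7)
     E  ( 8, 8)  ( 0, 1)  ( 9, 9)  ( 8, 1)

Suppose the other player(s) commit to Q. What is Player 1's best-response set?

P1 best: {A}

u_1(A vs Q) = 3
u_1(B vs Q) = 2
u_1(C vs Q) = 1
u_1(D vs Q) = 2
u_1(E vs Q) = 0
max payoff 3 at {A}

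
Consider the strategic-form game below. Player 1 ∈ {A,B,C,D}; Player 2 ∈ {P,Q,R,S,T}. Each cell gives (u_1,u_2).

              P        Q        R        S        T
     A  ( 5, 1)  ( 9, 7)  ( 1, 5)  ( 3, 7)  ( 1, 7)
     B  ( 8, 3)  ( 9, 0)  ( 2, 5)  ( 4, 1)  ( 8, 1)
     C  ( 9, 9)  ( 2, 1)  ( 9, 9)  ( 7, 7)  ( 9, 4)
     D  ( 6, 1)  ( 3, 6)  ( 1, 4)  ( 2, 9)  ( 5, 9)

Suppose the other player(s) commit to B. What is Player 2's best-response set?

BR_2 = {R}

u_2(P vs B) = 3
u_2(Q vs B) = 0
u_2(R vs B) = 5
u_2(S vs B) = 1
u_2(T vs B) = 1
max payoff 5 at {R}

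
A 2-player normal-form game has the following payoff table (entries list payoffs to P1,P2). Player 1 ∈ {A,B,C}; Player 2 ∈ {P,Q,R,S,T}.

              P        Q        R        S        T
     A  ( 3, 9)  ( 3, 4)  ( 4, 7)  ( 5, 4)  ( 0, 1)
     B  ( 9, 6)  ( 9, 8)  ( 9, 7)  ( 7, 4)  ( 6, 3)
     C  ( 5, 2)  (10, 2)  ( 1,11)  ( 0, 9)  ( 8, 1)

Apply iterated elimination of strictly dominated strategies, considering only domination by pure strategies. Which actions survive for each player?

P1 drop A (B beats it: P:9>3 Q:9>3 R:9>4 S:7>5 T:6>0)
P2 drop P (R beats it: B:7>6 C:11>2)
P2 drop S (R beats it: B:7>4 C:11>9)
P2 drop T (Q beats it: B:8>3 C:2>1)
P1→{B,C} P2→{Q,R}

Remaining: P1:{B,C} P2:{Q,R}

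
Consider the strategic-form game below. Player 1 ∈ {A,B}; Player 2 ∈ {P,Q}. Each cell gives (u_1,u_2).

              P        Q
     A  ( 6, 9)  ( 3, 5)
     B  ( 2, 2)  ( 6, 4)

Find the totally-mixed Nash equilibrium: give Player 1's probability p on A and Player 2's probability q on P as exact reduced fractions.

P1 mixes 1/3 on A; P2 mixes 3/7 on P

P1 indiff ⇒ q·6+(1-q)·3 = q·2+(1-q)·6 ⇒ q(4) = (1-q)(3) ⇒ q = 3/7
P2 indiff ⇒ p·9+(1-p)·2 = p·5+(1-p)·4 ⇒ p(4) = (1-p)(2) ⇒ p = 1/3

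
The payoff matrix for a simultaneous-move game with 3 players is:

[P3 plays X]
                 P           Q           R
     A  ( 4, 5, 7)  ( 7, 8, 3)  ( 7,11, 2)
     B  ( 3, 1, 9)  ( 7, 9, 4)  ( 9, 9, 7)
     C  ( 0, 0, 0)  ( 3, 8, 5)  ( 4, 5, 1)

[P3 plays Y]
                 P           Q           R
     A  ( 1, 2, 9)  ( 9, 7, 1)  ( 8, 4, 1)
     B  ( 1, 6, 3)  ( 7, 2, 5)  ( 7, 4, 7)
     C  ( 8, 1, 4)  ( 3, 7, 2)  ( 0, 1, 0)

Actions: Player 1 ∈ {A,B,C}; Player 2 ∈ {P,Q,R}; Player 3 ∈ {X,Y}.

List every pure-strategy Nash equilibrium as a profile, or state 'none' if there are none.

NE set: (B,R,X)

(A,P,X): not NE [P2→R gives 11>5; P3→Y gives 9>7]
(A,P,Y): not NE [P1→C gives 8>1; P2→Q gives 7>2]
(A,Q,X): not NE [P2→R gives 11>8]
(A,Q,Y): not NE [P3→X gives 3>1]
(A,R,X): not NE [P1→B gives 9>7]
(A,R,Y): not NE [P2→Q gives 7>4; P3→X gives 2>1]
(B,P,X): not NE [P1→A gives 4>3; P2→R gives 9>1]
(B,P,Y): not NE [P1→C gives 8>1; P3→X gives 9>3]
(B,Q,X): not NE [P3→Y gives 5>4]
(B,Q,Y): not NE [P1→A gives 9>7; P2→P gives 6>2]
(B,R,X): NE
(B,R,Y): not NE [P1→A gives 8>7; P2→P gives 6>4]
(C,P,X): not NE [P1→A gives 4>0; P2→Q gives 8>0; P3→Y gives 4>0]
(C,P,Y): not NE [P2→Q gives 7>1]
(C,Q,X): not NE [P1→B gives 7>3]
(C,Q,Y): not NE [P1→A gives 9>3; P3→X gives 5>2]
(C,R,X): not NE [P1→B gives 9>4; P2→Q gives 8>5]
(C,R,Y): not NE [P1→A gives 8>0; P2→Q gives 7>1; P3→X gives 1>0]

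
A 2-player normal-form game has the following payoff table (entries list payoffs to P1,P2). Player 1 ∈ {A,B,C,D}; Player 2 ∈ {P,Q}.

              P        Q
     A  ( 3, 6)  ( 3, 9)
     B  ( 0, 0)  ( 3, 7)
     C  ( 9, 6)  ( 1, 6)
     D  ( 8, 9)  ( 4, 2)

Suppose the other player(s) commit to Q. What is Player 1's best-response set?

u_1(A vs Q) = 3
u_1(B vs Q) = 3
u_1(C vs Q) = 1
u_1(D vs Q) = 4
max payoff 4 at {D}

BR_1 = {D}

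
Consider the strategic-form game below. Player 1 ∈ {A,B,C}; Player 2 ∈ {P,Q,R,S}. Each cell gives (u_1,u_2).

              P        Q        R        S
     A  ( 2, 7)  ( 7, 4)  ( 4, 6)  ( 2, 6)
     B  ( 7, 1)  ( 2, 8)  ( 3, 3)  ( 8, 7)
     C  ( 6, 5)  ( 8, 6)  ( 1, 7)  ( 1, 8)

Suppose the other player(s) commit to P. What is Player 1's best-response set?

BR_1 = {B}

u_1(A vs P) = 2
u_1(B vs P) = 7
u_1(C vs P) = 6
max payoff 7 at {B}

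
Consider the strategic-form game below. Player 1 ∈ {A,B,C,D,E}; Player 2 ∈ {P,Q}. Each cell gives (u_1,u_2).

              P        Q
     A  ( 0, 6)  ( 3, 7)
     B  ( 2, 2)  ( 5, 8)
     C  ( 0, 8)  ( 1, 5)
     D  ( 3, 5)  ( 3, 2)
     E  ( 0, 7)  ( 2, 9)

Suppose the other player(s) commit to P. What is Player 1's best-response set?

u_1(A vs P) = 0
u_1(B vs P) = 2
u_1(C vs P) = 0
u_1(D vs P) = 3
u_1(E vs P) = 0
max payoff 3 at {D}

argmax u_1 = {D}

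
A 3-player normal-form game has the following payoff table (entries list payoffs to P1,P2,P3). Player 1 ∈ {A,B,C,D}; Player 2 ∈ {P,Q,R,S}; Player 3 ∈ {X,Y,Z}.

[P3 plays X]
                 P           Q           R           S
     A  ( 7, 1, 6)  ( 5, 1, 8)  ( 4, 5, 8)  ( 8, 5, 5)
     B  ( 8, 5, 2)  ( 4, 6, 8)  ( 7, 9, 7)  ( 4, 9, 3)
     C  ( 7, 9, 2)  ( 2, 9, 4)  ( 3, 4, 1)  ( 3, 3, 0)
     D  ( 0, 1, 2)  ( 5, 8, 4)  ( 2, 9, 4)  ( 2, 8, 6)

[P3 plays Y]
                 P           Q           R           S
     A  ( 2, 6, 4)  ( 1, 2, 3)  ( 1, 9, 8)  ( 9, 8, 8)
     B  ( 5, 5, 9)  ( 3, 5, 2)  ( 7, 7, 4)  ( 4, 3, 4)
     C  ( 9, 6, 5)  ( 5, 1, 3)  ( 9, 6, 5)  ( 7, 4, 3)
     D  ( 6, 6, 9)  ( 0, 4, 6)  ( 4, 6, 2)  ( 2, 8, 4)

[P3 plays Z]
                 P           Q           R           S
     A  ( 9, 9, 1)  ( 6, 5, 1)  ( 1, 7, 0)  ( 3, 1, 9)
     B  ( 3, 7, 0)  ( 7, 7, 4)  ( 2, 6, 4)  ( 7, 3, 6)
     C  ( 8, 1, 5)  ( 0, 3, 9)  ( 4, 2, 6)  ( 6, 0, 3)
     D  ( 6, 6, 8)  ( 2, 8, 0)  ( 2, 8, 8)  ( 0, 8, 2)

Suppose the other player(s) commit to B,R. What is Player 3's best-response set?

BR_3 = {X}

u_3(X vs B,R) = 7
u_3(Y vs B,R) = 4
u_3(Z vs B,R) = 4
max payoff 7 at {X}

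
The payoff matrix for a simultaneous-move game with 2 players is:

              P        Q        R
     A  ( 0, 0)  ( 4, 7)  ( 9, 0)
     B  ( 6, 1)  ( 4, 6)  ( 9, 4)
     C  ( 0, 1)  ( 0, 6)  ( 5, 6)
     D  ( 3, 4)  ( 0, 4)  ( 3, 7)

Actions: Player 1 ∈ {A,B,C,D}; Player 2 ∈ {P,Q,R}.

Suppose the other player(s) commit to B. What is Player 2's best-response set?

argmax u_2 = {Q}

u_2(P vs B) = 1
u_2(Q vs B) = 6
u_2(R vs B) = 4
max payoff 6 at {Q}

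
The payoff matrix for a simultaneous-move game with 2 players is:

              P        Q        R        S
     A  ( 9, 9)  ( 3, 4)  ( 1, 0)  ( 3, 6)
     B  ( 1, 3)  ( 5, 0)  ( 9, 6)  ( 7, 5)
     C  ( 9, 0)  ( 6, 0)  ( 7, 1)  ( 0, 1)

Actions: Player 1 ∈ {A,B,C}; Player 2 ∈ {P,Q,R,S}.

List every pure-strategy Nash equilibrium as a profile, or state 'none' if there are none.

NE set: (A,P), (B,R)

(A,P): NE
(A,Q): not NE [P1→C gives 6>3; P2→P gives 9>4]
(A,R): not NE [P1→B gives 9>1; P2→P gives 9>0]
(A,S): not NE [P1→B gives 7>3; P2→P gives 9>6]
(B,P): not NE [P1→C gives 9>1; P2→R gives 6>3]
(B,Q): not NE [P1→C gives 6>5; P2→R gives 6>0]
(B,R): NE
(B,S): not NE [P2→R gives 6>5]
(C,P): not NE [P2→S gives 1>0]
(C,Q): not NE [P2→S gives 1>0]
(C,R): not NE [P1→B gives 9>7]
(C,S): not NE [P1→B gives 7>0]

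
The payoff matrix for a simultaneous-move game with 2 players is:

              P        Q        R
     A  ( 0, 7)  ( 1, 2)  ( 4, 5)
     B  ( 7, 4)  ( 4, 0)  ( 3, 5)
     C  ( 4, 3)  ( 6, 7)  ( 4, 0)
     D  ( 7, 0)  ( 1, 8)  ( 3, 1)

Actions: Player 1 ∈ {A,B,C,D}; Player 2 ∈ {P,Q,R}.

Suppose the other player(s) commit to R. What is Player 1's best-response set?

u_1(A vs R) = 4
u_1(B vs R) = 3
u_1(C vs R) = 4
u_1(D vs R) = 3
max payoff 4 at {A,C}

BR_1 = {A,C}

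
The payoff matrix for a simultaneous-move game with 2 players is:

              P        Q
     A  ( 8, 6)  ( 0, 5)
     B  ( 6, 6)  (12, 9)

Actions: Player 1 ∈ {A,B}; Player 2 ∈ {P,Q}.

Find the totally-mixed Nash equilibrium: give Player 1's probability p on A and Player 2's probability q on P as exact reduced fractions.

P1 indiff ⇒ q·8+(1-q)·0 = q·6+(1-q)·12 ⇒ q(2) = (1-q)(12) ⇒ q = 6/7
P2 indiff ⇒ p·6+(1-p)·6 = p·5+(1-p)·9 ⇒ p(1) = (1-p)(3) ⇒ p = 3/4

(p,q) = (3/4, 6/7)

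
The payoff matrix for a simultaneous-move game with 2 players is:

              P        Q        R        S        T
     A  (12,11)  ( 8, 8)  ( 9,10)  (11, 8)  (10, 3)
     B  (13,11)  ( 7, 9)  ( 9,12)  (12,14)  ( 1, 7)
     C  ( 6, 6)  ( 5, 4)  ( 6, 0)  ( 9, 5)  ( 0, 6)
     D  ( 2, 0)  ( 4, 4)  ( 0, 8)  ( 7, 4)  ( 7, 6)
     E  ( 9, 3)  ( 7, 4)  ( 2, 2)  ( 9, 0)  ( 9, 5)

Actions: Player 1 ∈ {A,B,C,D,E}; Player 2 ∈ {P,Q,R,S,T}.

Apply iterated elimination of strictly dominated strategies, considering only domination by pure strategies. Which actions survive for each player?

P1 drop C (A beats it: P:12>6 Q:8>5 R:9>6 S:11>9 T:10>0)
P1 drop D (A beats it: P:12>2 Q:8>4 R:9>0 S:11>7 T:10>7)
P1 drop E (A beats it: P:12>9 Q:8>7 R:9>2 S:11>9 T:10>9)
P2 drop Q (P beats it: A:11>8 B:11>9)
P2 drop T (P beats it: A:11>3 B:11>7)
P1→{A,B} P2→{P,R,S}

Remaining: P1:{A,B} P2:{P,R,S}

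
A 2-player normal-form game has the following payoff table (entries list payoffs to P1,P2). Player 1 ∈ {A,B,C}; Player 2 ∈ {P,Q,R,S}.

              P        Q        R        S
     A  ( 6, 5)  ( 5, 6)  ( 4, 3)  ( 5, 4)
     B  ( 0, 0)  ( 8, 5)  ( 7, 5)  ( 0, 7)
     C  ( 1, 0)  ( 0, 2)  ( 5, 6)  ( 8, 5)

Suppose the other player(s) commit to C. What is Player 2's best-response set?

P2 best: {R}

u_2(P vs C) = 0
u_2(Q vs C) = 2
u_2(R vs C) = 6
u_2(S vs C) = 5
max payoff 6 at {R}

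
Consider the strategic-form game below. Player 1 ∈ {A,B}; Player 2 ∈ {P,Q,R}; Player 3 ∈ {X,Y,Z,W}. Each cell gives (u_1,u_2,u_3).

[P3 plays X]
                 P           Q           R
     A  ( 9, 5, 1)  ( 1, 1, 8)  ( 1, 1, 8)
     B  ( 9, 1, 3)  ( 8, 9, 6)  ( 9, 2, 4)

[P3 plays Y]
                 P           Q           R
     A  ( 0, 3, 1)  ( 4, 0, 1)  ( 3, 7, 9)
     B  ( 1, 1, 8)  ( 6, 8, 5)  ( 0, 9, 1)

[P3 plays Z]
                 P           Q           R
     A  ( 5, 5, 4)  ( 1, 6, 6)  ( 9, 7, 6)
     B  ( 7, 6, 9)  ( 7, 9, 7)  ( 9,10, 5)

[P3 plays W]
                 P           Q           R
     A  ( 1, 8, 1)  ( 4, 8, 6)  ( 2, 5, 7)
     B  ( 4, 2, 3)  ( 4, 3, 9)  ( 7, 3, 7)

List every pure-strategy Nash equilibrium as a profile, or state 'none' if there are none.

NE set: (A,R,Y), (B,Q,W), (B,R,W)

(A,P,X): not NE [P3→Z gives 4>1]
(A,P,Y): not NE [P1→B gives 1>0; P2→R gives 7>3; P3→Z gives 4>1]
(A,P,Z): not NE [P1→B gives 7>5; P2→R gives 7>5]
(A,P,W): not NE [P1→B gives 4>1; P3→Z gives 4>1]
(A,Q,X): not NE [P1→B gives 8>1; P2→P gives 5>1]
(A,Q,Y): not NE [P1→B gives 6>4; P2→R gives 7>0; P3→X gives 8>1]
(A,Q,Z): not NE [P1→B gives 7>1; P2→R gives 7>6; P3→X gives 8>6]
(A,Q,W): not NE [P3→X gives 8>6]
(A,R,X): not NE [P1→B gives 9>1; P2→P gives 5>1; P3→Y gives 9>8]
(A,R,Y): NE
(A,R,Z): not NE [P3→Y gives 9>6]
(A,R,W): not NE [P1→B gives 7>2; P2→Q gives 8>5; P3→Y gives 9>7]
(B,P,X): not NE [P2→Q gives 9>1; P3→Z gives 9>3]
(B,P,Y): not NE [P2→R gives 9>1; P3→Z gives 9>8]
(B,P,Z): not NE [P2→R gives 10>6]
(B,P,W): not NE [P2→R gives 3>2; P3→Z gives 9>3]
(B,Q,X): not NE [P3→W gives 9>6]
(B,Q,Y): not NE [P2→R gives 9>8; P3→W gives 9>5]
(B,Q,Z): not NE [P2→R gives 10>9; P3→W gives 9>7]
(B,Q,W): NE
(B,R,X): not NE [P2→Q gives 9>2; P3→W gives 7>4]
(B,R,Y): not NE [P1→A gives 3>0; P3→W gives 7>1]
(B,R,Z): not NE [P3→W gives 7>5]
(B,R,W): NE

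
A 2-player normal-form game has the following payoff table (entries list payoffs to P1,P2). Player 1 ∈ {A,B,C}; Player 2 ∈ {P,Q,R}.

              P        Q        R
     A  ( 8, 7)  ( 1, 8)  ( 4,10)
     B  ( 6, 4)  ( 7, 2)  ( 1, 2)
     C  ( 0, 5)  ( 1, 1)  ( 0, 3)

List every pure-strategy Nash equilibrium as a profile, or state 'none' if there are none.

NE set: (A,R)

(A,P): not NE [P2→R gives 10>7]
(A,Q): not NE [P1→B gives 7>1; P2→R gives 10>8]
(A,R): NE
(B,P): not NE [P1→A gives 8>6]
(B,Q): not NE [P2→P gives 4>2]
(B,R): not NE [P1→A gives 4>1; P2→P gives 4>2]
(C,P): not NE [P1→A gives 8>0]
(C,Q): not NE [P1→B gives 7>1; P2→P gives 5>1]
(C,R): not NE [P1→A gives 4>0; P2→P gives 5>3]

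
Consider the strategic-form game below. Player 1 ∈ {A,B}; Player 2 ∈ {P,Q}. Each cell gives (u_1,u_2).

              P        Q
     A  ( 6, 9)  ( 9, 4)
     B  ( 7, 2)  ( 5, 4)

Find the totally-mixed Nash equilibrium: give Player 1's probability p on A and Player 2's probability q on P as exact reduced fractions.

(p,q) = (2/7, 4/5)

P1 indiff ⇒ q·6+(1-q)·9 = q·7+(1-q)·5 ⇒ q(-1) = (1-q)(-4) ⇒ q = 4/5
P2 indiff ⇒ p·9+(1-p)·2 = p·4+(1-p)·4 ⇒ p(5) = (1-p)(2) ⇒ p = 2/7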